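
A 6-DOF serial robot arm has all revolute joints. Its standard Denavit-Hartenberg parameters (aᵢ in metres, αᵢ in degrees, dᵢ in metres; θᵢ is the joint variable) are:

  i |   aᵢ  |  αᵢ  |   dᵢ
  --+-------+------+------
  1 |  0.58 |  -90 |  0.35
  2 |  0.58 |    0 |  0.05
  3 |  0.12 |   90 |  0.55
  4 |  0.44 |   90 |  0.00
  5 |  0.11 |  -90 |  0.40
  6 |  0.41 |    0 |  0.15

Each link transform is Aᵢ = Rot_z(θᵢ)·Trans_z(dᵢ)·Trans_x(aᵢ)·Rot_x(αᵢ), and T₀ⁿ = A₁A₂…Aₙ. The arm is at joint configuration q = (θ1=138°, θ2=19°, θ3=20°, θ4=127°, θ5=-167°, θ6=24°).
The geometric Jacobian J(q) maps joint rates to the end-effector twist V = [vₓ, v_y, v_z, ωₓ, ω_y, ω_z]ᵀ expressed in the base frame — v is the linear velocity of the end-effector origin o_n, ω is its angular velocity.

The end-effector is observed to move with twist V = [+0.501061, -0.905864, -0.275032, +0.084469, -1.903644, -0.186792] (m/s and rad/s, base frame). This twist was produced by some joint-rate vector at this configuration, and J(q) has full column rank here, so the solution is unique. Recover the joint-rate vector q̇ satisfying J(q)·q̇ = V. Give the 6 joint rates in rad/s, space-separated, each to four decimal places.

0.5700 0.6470 0.9950 -0.9450 -0.6200 0.4970

o_n = [-1.3918, 0.2552, -0.2293]
J₁: ẑ×o_n = [-0.2552, -1.3918, 0.0000], ω = ẑ
J2: z=[-0.6691, -0.7431, 0.0000] o=[-0.4310, 0.3881, 0.3500] → [0.4305, -0.3876, -0.6251, -0.6691, -0.7431, 0.0000]
J3: z=[-0.6691, -0.7431, 0.0000] o=[-0.8720, 0.7179, 0.1612] → [0.2901, -0.2612, -0.0767, -0.6691, -0.7431, 0.0000]
J4: z=[-0.4677, 0.4211, 0.7771] o=[-1.3093, 0.3716, 0.0857] → [-0.0422, -0.2114, 0.0891, -0.4677, 0.4211, 0.7771]
J5: z=[-0.8639, -0.0319, -0.5026] o=[-1.3915, -0.0273, 0.2523] → [0.1574, -0.4159, -0.2441, -0.8639, -0.0319, -0.5026]
J6: z=[0.4137, -0.6142, -0.6720] o=[-1.7055, 0.0467, -0.0086] → [0.2757, -0.1195, 0.2789, 0.4137, -0.6142, -0.6720]
q̇ = J⁺·V = [0.5700, 0.6470, 0.9950, -0.9450, -0.6200, 0.4970]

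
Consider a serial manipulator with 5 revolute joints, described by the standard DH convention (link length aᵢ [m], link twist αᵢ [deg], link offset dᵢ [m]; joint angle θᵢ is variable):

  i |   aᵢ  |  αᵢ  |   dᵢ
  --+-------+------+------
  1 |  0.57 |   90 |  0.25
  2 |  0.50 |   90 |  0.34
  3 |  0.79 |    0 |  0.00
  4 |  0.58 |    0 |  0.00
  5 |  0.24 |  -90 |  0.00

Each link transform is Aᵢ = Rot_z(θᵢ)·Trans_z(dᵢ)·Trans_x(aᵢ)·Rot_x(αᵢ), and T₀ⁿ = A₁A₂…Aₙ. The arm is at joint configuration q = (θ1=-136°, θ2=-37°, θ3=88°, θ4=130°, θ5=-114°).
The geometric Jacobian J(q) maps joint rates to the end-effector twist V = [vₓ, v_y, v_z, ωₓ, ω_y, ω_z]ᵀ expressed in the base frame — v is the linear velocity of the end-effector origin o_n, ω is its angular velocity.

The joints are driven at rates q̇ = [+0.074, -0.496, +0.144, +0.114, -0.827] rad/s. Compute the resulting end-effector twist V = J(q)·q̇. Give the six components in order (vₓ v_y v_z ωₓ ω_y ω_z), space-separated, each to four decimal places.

-0.0286 -0.1997 -0.0717 0.0982 -0.5947 0.5284

o_n = [-1.1155, 0.3203, 0.2425]
J₁: ẑ×o_n = [-0.3203, -1.1155, 0.0000], ω = ẑ
J2: z=[-0.6947, 0.7193, 0.0000] o=[-0.4100, -0.3960, 0.2500] → [-0.0054, -0.0052, 0.0100, -0.6947, 0.7193, 0.0000]
J3: z=[0.4329, 0.4181, -0.7986] o=[-0.9335, -0.4288, -0.0509] → [0.7209, 0.0184, 0.4004, 0.4329, 0.4181, -0.7986]
J4: z=[0.4329, 0.4181, -0.7986] o=[-1.4977, 0.1239, -0.0675] → [0.2865, -0.4394, -0.0748, 0.4329, 0.4181, -0.7986]
J5: z=[0.4329, 0.4181, -0.7986] o=[-0.9871, 0.1206, 0.2076] → [0.1741, 0.0874, 0.1401, 0.4329, 0.4181, -0.7986]
V = J·q̇ = [-0.0286, -0.1997, -0.0717, 0.0982, -0.5947, 0.5284]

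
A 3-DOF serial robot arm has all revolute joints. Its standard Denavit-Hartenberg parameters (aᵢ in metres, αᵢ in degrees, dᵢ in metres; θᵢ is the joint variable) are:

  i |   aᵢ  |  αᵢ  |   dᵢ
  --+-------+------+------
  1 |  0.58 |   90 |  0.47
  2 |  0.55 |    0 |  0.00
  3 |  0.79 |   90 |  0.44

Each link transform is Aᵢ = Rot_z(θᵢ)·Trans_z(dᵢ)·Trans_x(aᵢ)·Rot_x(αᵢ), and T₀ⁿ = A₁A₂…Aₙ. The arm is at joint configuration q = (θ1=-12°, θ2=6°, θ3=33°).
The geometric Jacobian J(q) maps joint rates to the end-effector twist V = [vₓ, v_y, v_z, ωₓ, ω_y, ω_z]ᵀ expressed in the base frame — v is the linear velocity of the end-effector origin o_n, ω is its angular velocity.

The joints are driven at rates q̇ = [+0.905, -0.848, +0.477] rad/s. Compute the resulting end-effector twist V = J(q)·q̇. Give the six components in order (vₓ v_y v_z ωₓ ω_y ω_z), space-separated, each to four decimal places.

0.9452 1.4098 -0.6916 0.0771 0.3629 0.9050

o_n = [1.6114, -0.7923, 1.0247]
J₁: ẑ×o_n = [0.7923, 1.6114, -0.0000], ω = ẑ
J2: z=[-0.2079, -0.9781, 0.0000] o=[0.5673, -0.1206, 0.4700] → [-0.5425, 0.1153, 1.1609, -0.2079, -0.9781, 0.0000]
J3: z=[-0.2079, -0.9781, 0.0000] o=[1.1024, -0.2343, 0.5275] → [-0.4863, 0.1034, 0.6139, -0.2079, -0.9781, 0.0000]
V = J·q̇ = [0.9452, 1.4098, -0.6916, 0.0771, 0.3629, 0.9050]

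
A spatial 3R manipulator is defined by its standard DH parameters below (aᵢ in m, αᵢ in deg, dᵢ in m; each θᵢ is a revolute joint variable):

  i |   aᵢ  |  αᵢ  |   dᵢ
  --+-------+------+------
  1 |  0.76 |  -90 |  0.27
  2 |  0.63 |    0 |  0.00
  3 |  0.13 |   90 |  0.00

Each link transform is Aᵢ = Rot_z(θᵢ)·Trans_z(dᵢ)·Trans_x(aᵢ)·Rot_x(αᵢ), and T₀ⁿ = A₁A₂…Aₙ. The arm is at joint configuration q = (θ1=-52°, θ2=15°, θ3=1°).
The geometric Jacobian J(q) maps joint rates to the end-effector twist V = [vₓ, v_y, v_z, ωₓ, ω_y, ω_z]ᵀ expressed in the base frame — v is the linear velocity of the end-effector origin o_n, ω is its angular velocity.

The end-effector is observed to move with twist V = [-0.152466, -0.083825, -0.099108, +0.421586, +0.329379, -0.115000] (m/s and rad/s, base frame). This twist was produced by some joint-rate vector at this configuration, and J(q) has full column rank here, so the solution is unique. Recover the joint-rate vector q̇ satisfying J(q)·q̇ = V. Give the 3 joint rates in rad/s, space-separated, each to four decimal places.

-0.1150 0.0530 0.4820

o_n = [0.9195, -1.1769, 0.0711]
J₁: ẑ×o_n = [1.1769, 0.9195, -0.0000], ω = ẑ
J2: z=[0.7880, 0.6157, 0.0000] o=[0.4679, -0.5989, 0.2700] → [-0.1224, 0.1567, -0.7335, 0.7880, 0.6157, 0.0000]
J3: z=[0.7880, 0.6157, 0.0000] o=[0.8426, -1.0784, 0.1069] → [-0.0221, 0.0282, -0.1250, 0.7880, 0.6157, 0.0000]
q̇ = J⁺·V = [-0.1150, 0.0530, 0.4820]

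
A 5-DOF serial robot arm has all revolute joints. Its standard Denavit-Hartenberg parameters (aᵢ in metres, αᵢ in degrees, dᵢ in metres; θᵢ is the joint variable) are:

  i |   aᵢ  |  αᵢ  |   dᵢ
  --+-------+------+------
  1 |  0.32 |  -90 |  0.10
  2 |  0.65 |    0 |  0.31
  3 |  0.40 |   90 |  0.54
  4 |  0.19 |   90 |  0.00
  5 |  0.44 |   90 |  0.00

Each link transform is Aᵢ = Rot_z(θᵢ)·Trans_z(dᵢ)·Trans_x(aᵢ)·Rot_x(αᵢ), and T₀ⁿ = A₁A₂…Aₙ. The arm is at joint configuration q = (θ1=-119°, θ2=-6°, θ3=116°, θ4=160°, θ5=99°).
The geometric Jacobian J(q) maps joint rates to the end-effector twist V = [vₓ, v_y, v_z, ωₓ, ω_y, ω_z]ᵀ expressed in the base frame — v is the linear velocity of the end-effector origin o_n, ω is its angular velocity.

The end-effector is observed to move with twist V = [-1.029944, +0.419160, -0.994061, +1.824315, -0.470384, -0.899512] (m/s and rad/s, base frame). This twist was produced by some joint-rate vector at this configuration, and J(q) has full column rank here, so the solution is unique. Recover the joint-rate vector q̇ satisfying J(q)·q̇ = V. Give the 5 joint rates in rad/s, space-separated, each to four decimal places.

o_n = [0.1606, -1.5490, -0.2496]
J₁: ẑ×o_n = [1.5490, 0.1606, -0.0000], ω = ẑ
J2: z=[0.8746, -0.4848, 0.0000] o=[-0.1551, -0.2799, 0.1000] → [0.1695, 0.3057, -0.9569, 0.8746, -0.4848, 0.0000]
J3: z=[0.8746, -0.4848, 0.0000] o=[-0.1974, -0.9956, 0.1679] → [0.2024, 0.3652, -0.3105, 0.8746, -0.4848, 0.0000]
J4: z=[-0.4556, -0.8219, -0.3420] o=[0.3412, -1.1377, -0.2079] → [-0.1065, 0.0428, 0.0389, -0.4556, -0.8219, -0.3420]
J5: z=[0.8786, -0.3533, -0.3214] o=[0.3684, -1.2226, -0.0402] → [-0.0309, 0.2508, -0.3602, 0.8786, -0.3533, -0.3214]
q̇ = J⁺·V = [-0.8220, 0.5640, 0.6150, -0.4180, 0.6860]

-0.8220 0.5640 0.6150 -0.4180 0.6860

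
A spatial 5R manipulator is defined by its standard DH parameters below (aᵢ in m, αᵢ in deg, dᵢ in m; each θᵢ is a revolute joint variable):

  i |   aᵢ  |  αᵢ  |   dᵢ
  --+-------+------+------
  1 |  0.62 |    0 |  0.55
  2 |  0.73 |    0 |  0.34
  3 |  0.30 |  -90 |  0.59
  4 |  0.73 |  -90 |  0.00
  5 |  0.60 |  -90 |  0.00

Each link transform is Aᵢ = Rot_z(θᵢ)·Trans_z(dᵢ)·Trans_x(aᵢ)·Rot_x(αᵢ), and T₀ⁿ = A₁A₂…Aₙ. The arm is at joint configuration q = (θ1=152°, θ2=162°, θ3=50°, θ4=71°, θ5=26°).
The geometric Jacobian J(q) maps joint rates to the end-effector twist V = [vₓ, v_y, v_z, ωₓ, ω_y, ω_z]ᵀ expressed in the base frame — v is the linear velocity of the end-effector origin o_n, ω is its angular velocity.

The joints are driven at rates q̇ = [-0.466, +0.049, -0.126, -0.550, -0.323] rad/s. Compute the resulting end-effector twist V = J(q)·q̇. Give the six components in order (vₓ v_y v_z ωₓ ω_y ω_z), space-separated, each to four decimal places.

o_n = [0.6895, -0.4467, 0.2799]
J₁: ẑ×o_n = [0.4467, 0.6895, -0.0000], ω = ẑ
J2: z=[0.0000, 0.0000, 1.0000] o=[-0.5474, 0.2911, 0.5500] → [0.7377, 1.2369, -0.0000, 0.0000, 0.0000, 1.0000]
J3: z=[0.0000, 0.0000, 1.0000] o=[-0.0403, -0.2340, 0.8900] → [0.2126, 0.7298, -0.0000, 0.0000, 0.0000, 1.0000]
J4: z=[-0.0698, 0.9976, 0.0000] o=[0.2589, -0.2131, 1.4800] → [-1.1972, -0.0837, -0.4132, -0.0698, 0.9976, 0.0000]
J5: z=[-0.9432, -0.0660, -0.3256] o=[0.4960, -0.1965, 0.7898] → [-0.0478, -0.5439, 0.2487, -0.9432, -0.0660, -0.3256]
V = J·q̇ = [0.4751, -0.1309, 0.1470, 0.3430, -0.5274, -0.4378]

0.4751 -0.1309 0.1470 0.3430 -0.5274 -0.4378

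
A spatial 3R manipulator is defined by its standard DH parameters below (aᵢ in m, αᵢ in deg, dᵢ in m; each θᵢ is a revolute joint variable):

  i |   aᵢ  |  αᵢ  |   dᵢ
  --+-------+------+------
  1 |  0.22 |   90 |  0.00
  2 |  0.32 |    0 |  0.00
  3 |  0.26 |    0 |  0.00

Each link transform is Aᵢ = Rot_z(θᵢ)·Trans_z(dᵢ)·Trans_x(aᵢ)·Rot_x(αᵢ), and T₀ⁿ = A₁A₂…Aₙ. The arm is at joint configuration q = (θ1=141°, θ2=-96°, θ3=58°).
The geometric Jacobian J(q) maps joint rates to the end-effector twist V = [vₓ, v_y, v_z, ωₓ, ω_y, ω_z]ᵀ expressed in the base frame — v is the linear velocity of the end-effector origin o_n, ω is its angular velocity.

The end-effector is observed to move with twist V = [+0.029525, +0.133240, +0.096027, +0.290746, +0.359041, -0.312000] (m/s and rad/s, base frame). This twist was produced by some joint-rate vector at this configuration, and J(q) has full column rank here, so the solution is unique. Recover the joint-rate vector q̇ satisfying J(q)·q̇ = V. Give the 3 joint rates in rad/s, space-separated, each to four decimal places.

-0.3120 -0.0410 0.5030

o_n = [-0.3042, 0.2463, -0.4783]
J₁: ẑ×o_n = [-0.2463, -0.3042, 0.0000], ω = ẑ
J2: z=[0.6293, 0.7771, 0.0000] o=[-0.1710, 0.1385, 0.0000] → [-0.3717, 0.3010, 0.1714, 0.6293, 0.7771, 0.0000]
J3: z=[0.6293, 0.7771, 0.0000] o=[-0.1450, 0.1174, -0.3182] → [-0.1244, 0.1007, 0.2049, 0.6293, 0.7771, 0.0000]
q̇ = J⁺·V = [-0.3120, -0.0410, 0.5030]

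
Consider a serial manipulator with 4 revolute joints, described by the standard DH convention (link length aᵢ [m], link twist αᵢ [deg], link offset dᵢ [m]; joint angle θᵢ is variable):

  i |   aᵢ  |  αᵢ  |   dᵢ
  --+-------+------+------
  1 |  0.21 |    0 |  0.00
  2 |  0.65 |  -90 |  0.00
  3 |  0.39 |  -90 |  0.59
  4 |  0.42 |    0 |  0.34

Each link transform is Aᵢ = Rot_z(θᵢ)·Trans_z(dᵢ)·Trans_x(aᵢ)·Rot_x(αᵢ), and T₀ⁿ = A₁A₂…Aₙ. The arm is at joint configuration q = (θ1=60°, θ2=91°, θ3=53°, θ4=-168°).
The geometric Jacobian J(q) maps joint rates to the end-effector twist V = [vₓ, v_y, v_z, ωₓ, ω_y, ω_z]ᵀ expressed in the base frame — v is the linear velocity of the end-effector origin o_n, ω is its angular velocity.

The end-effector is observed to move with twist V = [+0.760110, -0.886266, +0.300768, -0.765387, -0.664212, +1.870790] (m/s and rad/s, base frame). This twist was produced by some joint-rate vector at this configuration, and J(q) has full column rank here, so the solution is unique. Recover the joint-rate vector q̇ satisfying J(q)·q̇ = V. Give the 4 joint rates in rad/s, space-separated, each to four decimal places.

0.9390 0.6700 0.9520 -0.4350

o_n = [-0.5434, -0.2331, -0.1880]
J₁: ẑ×o_n = [0.2331, -0.5434, 0.0000], ω = ẑ
J2: z=[0.0000, 0.0000, 1.0000] o=[0.1050, 0.1819, 0.0000] → [0.4150, -0.6484, 0.0000, 0.0000, 0.0000, 1.0000]
J3: z=[-0.4848, -0.8746, 0.0000] o=[-0.4635, 0.4970, 0.0000] → [0.1644, -0.0911, 0.2841, -0.4848, -0.8746, 0.0000]
J4: z=[0.6985, -0.3872, -0.6018] o=[-0.9548, 0.0948, -0.3115] → [-0.2451, -0.3338, -0.0697, 0.6985, -0.3872, -0.6018]
q̇ = J⁺·V = [0.9390, 0.6700, 0.9520, -0.4350]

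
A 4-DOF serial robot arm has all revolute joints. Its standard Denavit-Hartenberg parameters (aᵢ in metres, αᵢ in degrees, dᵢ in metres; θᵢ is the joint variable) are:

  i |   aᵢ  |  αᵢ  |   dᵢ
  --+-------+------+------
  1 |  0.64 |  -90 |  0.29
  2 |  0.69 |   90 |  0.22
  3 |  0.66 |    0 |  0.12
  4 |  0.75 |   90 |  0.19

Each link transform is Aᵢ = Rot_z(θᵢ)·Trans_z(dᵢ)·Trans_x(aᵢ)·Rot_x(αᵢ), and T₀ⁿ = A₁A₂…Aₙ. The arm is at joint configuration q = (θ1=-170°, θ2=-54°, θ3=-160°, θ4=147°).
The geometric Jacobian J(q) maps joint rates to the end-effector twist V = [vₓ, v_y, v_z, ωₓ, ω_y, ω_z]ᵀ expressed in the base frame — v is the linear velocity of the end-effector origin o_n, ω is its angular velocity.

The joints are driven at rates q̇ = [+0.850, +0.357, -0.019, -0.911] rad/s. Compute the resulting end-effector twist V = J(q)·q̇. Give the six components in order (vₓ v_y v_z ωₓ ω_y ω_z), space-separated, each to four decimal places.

o_n = [-0.8770, 0.0225, 1.1199]
J₁: ẑ×o_n = [-0.0225, -0.8770, 0.0000], ω = ẑ
J2: z=[0.1736, -0.9848, 0.0000] o=[-0.6303, -0.1111, 0.2900] → [-0.8173, -0.1441, -0.2198, 0.1736, -0.9848, 0.0000]
J3: z=[0.7967, 0.1405, 0.5878] o=[-0.9915, -0.3982, 0.8482] → [-0.2091, -0.1492, 0.3191, 0.7967, 0.1405, 0.5878]
J4: z=[0.7967, 0.1405, 0.5878] o=[-0.5761, -0.0958, 0.4170] → [0.0292, -0.7369, 0.1365, 0.7967, 0.1405, 0.5878]
V = J·q̇ = [-0.3336, -0.1228, -0.2089, -0.6790, -0.4822, 0.3034]

-0.3336 -0.1228 -0.2089 -0.6790 -0.4822 0.3034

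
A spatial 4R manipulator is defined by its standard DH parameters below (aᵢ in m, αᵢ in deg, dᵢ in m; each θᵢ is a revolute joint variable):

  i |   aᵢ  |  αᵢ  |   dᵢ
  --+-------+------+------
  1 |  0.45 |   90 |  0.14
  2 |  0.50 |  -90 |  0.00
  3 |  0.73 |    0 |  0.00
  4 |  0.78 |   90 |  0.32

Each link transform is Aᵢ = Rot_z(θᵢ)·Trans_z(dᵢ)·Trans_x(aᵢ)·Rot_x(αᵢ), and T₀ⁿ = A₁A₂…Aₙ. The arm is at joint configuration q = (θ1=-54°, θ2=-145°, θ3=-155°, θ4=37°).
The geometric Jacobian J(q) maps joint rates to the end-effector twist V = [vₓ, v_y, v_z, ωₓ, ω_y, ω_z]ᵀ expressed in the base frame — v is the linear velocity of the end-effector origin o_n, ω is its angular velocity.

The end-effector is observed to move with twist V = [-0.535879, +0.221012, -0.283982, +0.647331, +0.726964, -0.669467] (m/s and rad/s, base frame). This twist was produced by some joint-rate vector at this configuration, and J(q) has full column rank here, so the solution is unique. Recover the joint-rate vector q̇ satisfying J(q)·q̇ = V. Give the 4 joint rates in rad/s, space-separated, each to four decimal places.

-0.9660 -0.9510 -0.8970 0.5350

o_n = [-0.1802, -1.4485, 0.1806]
J₁: ẑ×o_n = [1.4485, -0.1802, 0.0000], ω = ẑ
J2: z=[-0.8090, -0.5878, 0.0000] o=[0.2645, -0.3641, 0.1400] → [-0.0239, 0.0328, 0.6159, -0.8090, -0.5878, 0.0000]
J3: z=[0.3371, -0.4640, -0.8192] o=[0.0238, -0.0327, -0.1468] → [-1.3116, 0.0567, -0.5720, 0.3371, -0.4640, -0.8192]
J4: z=[0.3371, -0.4640, -0.8192] o=[0.0927, -0.6525, 0.2327] → [-0.6279, 0.2412, -0.3950, 0.3371, -0.4640, -0.8192]
q̇ = J⁺·V = [-0.9660, -0.9510, -0.8970, 0.5350]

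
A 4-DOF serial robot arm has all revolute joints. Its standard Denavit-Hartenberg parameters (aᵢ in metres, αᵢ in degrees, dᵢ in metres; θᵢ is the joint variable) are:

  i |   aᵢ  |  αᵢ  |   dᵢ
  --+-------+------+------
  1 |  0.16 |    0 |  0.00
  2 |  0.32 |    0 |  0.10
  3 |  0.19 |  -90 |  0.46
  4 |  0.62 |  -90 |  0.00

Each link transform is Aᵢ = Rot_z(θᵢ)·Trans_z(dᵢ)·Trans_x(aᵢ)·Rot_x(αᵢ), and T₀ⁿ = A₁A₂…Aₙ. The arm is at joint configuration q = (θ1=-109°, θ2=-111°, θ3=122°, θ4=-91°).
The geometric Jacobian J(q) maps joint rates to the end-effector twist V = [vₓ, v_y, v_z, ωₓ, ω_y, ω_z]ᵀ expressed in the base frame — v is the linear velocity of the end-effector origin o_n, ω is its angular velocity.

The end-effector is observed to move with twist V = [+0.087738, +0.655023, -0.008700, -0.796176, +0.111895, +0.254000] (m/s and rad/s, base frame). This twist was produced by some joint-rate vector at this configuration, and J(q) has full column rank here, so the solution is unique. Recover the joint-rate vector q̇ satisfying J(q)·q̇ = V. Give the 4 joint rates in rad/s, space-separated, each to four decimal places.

o_n = [-0.3222, -0.1230, 1.1799]
J₁: ẑ×o_n = [0.1230, -0.3222, 0.0000], ω = ẑ
J2: z=[0.0000, 0.0000, 1.0000] o=[-0.0521, -0.1513, 0.0000] → [-0.0283, -0.2701, 0.0000, 0.0000, 0.0000, 1.0000]
J3: z=[0.0000, 0.0000, 1.0000] o=[-0.2972, 0.0544, 0.1000] → [0.1774, -0.0249, 0.0000, 0.0000, 0.0000, 1.0000]
J4: z=[0.9903, -0.1392, 0.0000] o=[-0.3237, -0.1337, 0.5600] → [-0.0863, -0.6139, 0.0108, 0.9903, -0.1392, 0.0000]
q̇ = J⁺·V = [-0.8590, 0.3570, 0.7560, -0.8040]

-0.8590 0.3570 0.7560 -0.8040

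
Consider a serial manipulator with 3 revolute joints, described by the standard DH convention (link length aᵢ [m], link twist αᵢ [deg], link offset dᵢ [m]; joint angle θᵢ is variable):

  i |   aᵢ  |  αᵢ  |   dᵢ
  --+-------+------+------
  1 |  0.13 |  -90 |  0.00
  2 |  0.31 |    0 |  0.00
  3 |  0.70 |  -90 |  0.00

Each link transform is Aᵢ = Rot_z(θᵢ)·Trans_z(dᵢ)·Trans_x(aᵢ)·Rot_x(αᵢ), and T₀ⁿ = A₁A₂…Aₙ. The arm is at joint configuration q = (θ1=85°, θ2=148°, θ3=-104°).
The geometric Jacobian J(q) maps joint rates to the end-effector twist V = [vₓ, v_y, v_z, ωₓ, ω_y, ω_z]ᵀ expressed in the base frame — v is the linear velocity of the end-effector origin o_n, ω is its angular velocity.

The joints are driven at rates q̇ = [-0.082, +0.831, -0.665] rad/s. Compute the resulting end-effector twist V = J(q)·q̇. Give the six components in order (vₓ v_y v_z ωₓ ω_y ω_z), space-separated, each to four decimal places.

0.0113 -0.2191 0.1349 -0.1654 0.0145 -0.0820

o_n = [0.0323, 0.3692, -0.6505]
J₁: ẑ×o_n = [-0.3692, 0.0323, 0.0000], ω = ẑ
J2: z=[-0.9962, 0.0872, 0.0000] o=[0.0113, 0.1295, 0.0000] → [-0.0567, -0.6481, -0.2406, -0.9962, 0.0872, 0.0000]
J3: z=[-0.9962, 0.0872, 0.0000] o=[-0.0116, -0.1324, -0.1643] → [-0.0424, -0.4844, -0.5035, -0.9962, 0.0872, 0.0000]
V = J·q̇ = [0.0113, -0.2191, 0.1349, -0.1654, 0.0145, -0.0820]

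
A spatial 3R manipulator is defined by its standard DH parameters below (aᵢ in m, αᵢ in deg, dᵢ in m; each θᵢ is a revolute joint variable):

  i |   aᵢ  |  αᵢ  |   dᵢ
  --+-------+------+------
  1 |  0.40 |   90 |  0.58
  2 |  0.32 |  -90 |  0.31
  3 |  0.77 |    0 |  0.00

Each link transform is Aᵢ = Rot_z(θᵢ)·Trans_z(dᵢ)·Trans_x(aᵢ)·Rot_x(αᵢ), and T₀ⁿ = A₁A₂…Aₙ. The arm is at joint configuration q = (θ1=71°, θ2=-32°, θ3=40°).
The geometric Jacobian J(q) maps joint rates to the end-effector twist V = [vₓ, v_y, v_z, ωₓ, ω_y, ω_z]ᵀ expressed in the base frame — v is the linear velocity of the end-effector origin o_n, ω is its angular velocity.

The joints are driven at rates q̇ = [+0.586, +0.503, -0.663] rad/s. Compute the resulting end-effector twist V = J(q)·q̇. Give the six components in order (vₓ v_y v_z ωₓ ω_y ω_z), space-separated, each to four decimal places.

o_n = [0.2066, 1.1680, 0.0979]
J₁: ẑ×o_n = [-1.1680, 0.2066, 0.0000], ω = ẑ
J2: z=[0.9455, -0.3256, 0.0000] o=[0.1302, 0.3782, 0.5800] → [0.1570, 0.4559, 0.7716, 0.9455, -0.3256, 0.0000]
J3: z=[0.1725, 0.5010, 0.8480] o=[0.5117, 0.5339, 0.4104] → [-0.6944, -0.2048, 0.2623, 0.1725, 0.5010, 0.8480]
V = J·q̇ = [-0.1451, 0.4862, 0.2142, 0.3612, -0.4960, 0.0237]

-0.1451 0.4862 0.2142 0.3612 -0.4960 0.0237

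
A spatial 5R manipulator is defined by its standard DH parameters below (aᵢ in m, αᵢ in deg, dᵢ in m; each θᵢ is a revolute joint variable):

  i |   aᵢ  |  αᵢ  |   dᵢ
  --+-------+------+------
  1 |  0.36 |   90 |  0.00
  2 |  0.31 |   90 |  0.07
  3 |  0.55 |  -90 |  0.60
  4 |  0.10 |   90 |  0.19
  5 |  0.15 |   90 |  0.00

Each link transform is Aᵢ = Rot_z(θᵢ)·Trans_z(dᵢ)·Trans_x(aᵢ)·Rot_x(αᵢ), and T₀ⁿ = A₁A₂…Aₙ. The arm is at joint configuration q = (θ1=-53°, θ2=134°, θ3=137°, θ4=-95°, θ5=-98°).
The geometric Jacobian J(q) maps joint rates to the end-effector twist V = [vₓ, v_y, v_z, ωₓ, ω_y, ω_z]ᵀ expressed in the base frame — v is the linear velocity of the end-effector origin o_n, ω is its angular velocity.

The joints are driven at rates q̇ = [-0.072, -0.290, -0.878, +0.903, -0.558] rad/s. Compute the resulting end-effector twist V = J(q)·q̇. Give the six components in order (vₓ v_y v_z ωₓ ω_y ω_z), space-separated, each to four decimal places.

-0.4682 -0.1852 -0.0501 0.5246 0.2531 -1.3836

o_n = [0.2313, -0.9883, 0.3885]
J₁: ẑ×o_n = [0.9883, 0.2313, -0.0000], ω = ẑ
J2: z=[-0.7986, -0.6018, 0.0000] o=[0.2167, -0.2875, 0.0000] → [-0.2338, 0.3103, 0.5685, -0.7986, -0.6018, 0.0000]
J3: z=[0.4329, -0.5745, 0.6947] o=[0.0312, -0.1577, 0.2230] → [0.4820, 0.0674, -0.2446, 0.4329, -0.5745, 0.6947]
J4: z=[0.8692, 0.0618, -0.4906] o=[0.1595, -0.9512, 0.3504] → [-0.0158, -0.0683, -0.0367, 0.8692, 0.0618, -0.4906]
J5: z=[0.2003, 0.8631, 0.4635] o=[0.3698, -0.9896, 0.3310] → [0.0490, -0.0757, 0.1198, 0.2003, 0.8631, 0.4635]
V = J·q̇ = [-0.4682, -0.1852, -0.0501, 0.5246, 0.2531, -1.3836]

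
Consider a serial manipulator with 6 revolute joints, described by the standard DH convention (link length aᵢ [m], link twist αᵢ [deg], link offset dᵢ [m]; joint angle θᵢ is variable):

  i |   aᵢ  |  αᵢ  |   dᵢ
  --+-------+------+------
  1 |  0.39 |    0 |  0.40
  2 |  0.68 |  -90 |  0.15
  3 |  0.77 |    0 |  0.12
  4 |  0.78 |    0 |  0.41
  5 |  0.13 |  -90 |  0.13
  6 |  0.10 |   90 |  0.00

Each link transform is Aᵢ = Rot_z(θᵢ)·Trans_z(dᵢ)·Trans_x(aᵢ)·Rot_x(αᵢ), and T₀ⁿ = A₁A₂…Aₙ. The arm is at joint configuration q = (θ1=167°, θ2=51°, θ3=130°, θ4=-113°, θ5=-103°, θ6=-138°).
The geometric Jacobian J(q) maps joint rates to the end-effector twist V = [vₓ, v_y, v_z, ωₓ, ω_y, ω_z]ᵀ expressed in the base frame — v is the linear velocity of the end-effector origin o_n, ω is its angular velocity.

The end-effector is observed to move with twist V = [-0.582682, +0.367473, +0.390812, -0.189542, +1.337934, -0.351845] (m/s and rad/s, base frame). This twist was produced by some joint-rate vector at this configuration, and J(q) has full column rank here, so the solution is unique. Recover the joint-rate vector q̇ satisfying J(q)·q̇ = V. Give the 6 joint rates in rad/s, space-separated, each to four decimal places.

-0.9170 0.5180 -0.2120 -0.5070 -0.4520 -0.6760

o_n = [-0.6691, -1.0606, -0.2124]
J₁: ẑ×o_n = [1.0606, -0.6691, 0.0000], ω = ẑ
J2: z=[0.0000, 0.0000, 1.0000] o=[-0.3800, 0.0877, 0.4000] → [1.1484, -0.2891, 0.0000, 0.0000, 0.0000, 1.0000]
J3: z=[0.6157, -0.7880, 0.0000] o=[-0.9159, -0.3309, 0.5500] → [0.6007, 0.4694, -0.2549, 0.6157, -0.7880, 0.0000]
J4: z=[0.6157, -0.7880, 0.0000] o=[-0.4519, -0.1208, -0.0399] → [0.1359, 0.1062, -0.7498, 0.6157, -0.7880, 0.0000]
J5: z=[0.6157, -0.7880, 0.0000] o=[-0.7873, -0.9031, -0.2679] → [-0.0438, -0.0342, -0.0039, 0.6157, -0.7880, 0.0000]
J6: z=[-0.7861, -0.6142, -0.0698] o=[-0.7144, -1.0111, -0.1382] → [0.0421, -0.0614, 0.0668, -0.7861, -0.6142, -0.0698]
q̇ = J⁺·V = [-0.9170, 0.5180, -0.2120, -0.5070, -0.4520, -0.6760]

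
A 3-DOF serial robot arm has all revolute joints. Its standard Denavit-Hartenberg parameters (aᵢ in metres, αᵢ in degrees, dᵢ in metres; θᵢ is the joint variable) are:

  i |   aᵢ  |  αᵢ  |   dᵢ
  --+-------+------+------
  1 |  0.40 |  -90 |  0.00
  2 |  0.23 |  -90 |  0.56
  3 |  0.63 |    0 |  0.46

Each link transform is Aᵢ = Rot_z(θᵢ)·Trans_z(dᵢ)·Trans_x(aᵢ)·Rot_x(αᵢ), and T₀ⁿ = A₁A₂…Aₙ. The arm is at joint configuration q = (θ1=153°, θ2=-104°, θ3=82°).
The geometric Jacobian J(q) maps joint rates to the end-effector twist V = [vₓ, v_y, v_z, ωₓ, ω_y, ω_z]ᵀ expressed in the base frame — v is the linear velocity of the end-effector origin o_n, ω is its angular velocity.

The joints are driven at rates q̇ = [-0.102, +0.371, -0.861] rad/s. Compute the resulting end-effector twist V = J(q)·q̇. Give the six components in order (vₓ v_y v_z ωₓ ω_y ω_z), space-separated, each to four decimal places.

-0.0157 0.0114 0.3841 0.5759 -0.7098 -0.3103

o_n = [-0.6566, 0.4062, 0.4195]
J₁: ẑ×o_n = [-0.4062, -0.6566, 0.0000], ω = ẑ
J2: z=[-0.4540, -0.8910, 0.0000] o=[-0.3564, 0.1816, 0.0000] → [-0.3738, 0.1905, -0.3695, -0.4540, -0.8910, 0.0000]
J3: z=[-0.8645, 0.4405, 0.2419] o=[-0.5611, -0.3426, 0.2232] → [-0.0947, 0.1466, -0.6053, -0.8645, 0.4405, 0.2419]
V = J·q̇ = [-0.0157, 0.0114, 0.3841, 0.5759, -0.7098, -0.3103]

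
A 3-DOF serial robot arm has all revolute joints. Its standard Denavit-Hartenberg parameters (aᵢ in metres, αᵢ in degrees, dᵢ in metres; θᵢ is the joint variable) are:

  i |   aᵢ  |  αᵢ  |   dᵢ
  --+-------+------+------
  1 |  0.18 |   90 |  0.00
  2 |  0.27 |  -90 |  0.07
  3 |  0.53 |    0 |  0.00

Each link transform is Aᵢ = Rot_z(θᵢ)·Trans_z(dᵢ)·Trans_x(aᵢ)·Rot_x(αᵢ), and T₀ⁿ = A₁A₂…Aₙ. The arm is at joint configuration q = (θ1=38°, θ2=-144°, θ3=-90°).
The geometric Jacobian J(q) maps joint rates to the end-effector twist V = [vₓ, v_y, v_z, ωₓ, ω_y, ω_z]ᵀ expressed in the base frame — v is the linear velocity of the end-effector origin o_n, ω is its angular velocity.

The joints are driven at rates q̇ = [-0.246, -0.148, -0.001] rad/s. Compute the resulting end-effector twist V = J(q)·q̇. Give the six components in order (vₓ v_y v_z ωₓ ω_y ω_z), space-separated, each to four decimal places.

o_n = [0.3391, -0.4965, -0.1587]
J₁: ẑ×o_n = [0.4965, 0.3391, -0.0000], ω = ẑ
J2: z=[0.6157, -0.7880, 0.0000] o=[0.1418, 0.1108, 0.0000] → [0.1251, 0.0977, -0.2184, 0.6157, -0.7880, 0.0000]
J3: z=[0.4632, 0.3619, -0.8090] o=[0.0128, -0.0788, -0.1587] → [-0.3379, -0.2640, -0.3115, 0.4632, 0.3619, -0.8090]
V = J·q̇ = [-0.1403, -0.0976, 0.0326, -0.0916, 0.1163, -0.2452]

-0.1403 -0.0976 0.0326 -0.0916 0.1163 -0.2452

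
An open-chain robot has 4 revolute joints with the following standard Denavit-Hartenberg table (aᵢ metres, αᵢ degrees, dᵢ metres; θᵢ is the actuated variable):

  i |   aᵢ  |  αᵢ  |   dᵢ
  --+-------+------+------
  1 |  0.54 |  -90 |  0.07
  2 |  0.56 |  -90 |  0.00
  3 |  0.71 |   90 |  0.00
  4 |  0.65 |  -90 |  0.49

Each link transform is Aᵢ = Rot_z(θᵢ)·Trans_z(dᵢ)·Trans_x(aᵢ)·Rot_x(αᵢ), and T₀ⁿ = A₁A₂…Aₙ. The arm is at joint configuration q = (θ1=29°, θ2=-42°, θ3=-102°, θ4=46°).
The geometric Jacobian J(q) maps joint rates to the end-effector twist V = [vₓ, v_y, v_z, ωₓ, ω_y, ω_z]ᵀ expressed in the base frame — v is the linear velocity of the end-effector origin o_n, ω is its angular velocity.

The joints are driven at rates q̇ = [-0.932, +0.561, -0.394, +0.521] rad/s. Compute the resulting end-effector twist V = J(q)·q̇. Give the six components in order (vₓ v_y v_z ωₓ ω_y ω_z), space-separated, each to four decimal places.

o_n = [0.1400, 1.2601, -0.3851]
J₁: ẑ×o_n = [-1.2601, 0.1400, 0.0000], ω = ẑ
J2: z=[-0.4848, 0.8746, 0.0000] o=[0.4723, 0.2618, 0.0700] → [-0.3980, -0.2206, -0.1934, -0.4848, 0.8746, 0.0000]
J3: z=[0.5852, 0.3244, -0.7431] o=[0.8363, 0.4636, 0.4447] → [0.3228, 1.0030, 0.6921, 0.5852, 0.3244, -0.7431]
J4: z=[-0.5350, -0.5343, -0.6545] o=[0.4036, 1.0178, 0.3459] → [0.5492, -0.2185, -0.2705, -0.5350, -0.5343, -0.6545]
V = J·q̇ = [1.1101, -0.7633, -0.5221, -0.7813, 0.0845, -0.9802]

1.1101 -0.7633 -0.5221 -0.7813 0.0845 -0.9802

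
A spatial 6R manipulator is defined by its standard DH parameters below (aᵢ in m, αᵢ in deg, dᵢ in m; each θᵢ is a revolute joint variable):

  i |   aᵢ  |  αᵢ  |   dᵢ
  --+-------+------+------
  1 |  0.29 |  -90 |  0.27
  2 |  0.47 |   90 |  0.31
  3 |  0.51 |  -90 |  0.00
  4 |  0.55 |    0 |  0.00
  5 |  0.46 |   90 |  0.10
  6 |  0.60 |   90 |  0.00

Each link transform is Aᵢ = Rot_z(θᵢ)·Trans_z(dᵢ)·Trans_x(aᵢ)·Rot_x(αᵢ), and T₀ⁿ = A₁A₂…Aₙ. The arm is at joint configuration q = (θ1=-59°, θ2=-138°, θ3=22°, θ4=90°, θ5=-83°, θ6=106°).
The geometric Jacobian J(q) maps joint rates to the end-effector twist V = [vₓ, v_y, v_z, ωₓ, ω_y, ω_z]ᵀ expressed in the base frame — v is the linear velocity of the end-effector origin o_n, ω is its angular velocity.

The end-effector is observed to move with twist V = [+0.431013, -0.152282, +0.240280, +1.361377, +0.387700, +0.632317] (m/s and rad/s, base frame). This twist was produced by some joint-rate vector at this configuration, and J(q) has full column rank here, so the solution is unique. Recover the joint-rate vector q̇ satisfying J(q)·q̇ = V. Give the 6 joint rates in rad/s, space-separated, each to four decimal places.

o_n = [1.0449, 0.6648, 1.3481]
J₁: ẑ×o_n = [-0.6648, 1.0449, 0.0000], ω = ẑ
J2: z=[0.8572, 0.5150, 0.0000] o=[0.1494, -0.2486, 0.2700] → [0.5553, -0.9241, 0.3217, 0.8572, 0.5150, 0.0000]
J3: z=[-0.3446, 0.5736, -0.7431] o=[0.2352, 0.2105, 0.5845] → [0.7756, -0.3386, -0.6210, -0.3446, 0.5736, -0.7431]
J4: z=[0.9381, 0.2389, -0.2507] o=[0.2180, 0.6101, 0.9009] → [0.1206, -0.6268, -0.1462, 0.9381, 0.2389, -0.2507]
J5: z=[0.9381, 0.2389, -0.2507] o=[0.4075, 0.2946, 1.3096] → [0.1020, -0.1959, 0.1950, 0.9381, 0.2389, -0.2507]
J6: z=[-0.3462, 0.6648, -0.6620] o=[0.5052, 0.6441, 1.6095] → [-0.1600, -0.4477, -0.3659, -0.3462, 0.6648, -0.6620]
q̇ = J⁺·V = [0.6890, 0.7830, 0.3710, 0.3570, 0.3010, -0.5800]

0.6890 0.7830 0.3710 0.3570 0.3010 -0.5800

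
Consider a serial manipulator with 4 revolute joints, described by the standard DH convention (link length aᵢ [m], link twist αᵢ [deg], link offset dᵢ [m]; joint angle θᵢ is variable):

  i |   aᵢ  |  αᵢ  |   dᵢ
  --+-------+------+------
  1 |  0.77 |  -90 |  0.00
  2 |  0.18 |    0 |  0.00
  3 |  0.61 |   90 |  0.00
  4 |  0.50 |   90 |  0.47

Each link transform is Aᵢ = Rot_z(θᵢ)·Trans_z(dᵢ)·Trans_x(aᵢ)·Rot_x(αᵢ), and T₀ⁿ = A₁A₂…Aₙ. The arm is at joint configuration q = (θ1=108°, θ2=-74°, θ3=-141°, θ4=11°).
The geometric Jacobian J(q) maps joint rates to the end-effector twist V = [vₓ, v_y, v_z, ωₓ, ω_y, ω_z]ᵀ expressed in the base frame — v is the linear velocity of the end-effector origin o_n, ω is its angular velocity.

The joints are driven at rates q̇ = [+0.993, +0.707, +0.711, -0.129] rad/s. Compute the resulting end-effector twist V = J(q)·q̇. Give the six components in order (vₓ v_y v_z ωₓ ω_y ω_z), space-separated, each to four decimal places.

0.3231 -1.3920 0.8543 -1.3257 -0.5086 1.0987

o_n = [-0.1487, 0.1488, -0.8434]
J₁: ẑ×o_n = [-0.1488, -0.1487, 0.0000], ω = ẑ
J2: z=[-0.9511, -0.3090, 0.0000] o=[-0.2379, 0.7323, 0.0000] → [0.2606, -0.8021, 0.5825, -0.9511, -0.3090, 0.0000]
J3: z=[-0.9511, -0.3090, 0.0000] o=[-0.2533, 0.7795, 0.1730] → [0.3141, -0.9667, 0.6322, -0.9511, -0.3090, 0.0000]
J4: z=[-0.1772, 0.5455, -0.8192] o=[-0.0989, 0.3043, -0.1769] → [-0.4909, -0.0773, 0.0547, -0.1772, 0.5455, -0.8192]
V = J·q̇ = [0.3231, -1.3920, 0.8543, -1.3257, -0.5086, 1.0987]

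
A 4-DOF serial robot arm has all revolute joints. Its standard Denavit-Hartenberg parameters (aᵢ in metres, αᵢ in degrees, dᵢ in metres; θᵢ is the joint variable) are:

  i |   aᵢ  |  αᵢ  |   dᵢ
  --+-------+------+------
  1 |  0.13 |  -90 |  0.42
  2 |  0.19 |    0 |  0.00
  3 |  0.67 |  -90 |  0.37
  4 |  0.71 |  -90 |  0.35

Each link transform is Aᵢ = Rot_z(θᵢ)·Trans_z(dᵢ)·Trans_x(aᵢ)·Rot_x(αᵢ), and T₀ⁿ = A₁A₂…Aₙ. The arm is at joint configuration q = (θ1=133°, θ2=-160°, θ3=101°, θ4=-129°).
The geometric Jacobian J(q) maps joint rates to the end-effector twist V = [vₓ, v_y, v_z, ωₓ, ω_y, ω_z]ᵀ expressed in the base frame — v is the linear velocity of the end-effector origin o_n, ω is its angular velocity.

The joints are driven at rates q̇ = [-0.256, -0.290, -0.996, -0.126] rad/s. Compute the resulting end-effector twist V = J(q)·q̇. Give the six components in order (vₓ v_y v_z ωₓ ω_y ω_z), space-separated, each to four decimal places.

o_n = [-0.9240, -0.3607, 0.4960]
J₁: ẑ×o_n = [0.3607, -0.9240, 0.0000], ω = ẑ
J2: z=[-0.7314, -0.6820, 0.0000] o=[-0.0887, 0.0951, 0.4200] → [-0.0518, 0.0556, -0.2364, -0.7314, -0.6820, 0.0000]
J3: z=[-0.7314, -0.6820, 0.0000] o=[0.0331, -0.0355, 0.4850] → [-0.0075, 0.0081, -0.4150, -0.7314, -0.6820, 0.0000]
J4: z=[-0.5846, 0.6269, -0.5150] o=[-0.4728, -0.0355, 1.0593] → [-0.5206, -0.0969, 0.4730, -0.5846, 0.6269, -0.5150]
V = J·q̇ = [-0.0042, 0.2246, 0.4223, 1.0142, 0.7981, -0.1911]

-0.0042 0.2246 0.4223 1.0142 0.7981 -0.1911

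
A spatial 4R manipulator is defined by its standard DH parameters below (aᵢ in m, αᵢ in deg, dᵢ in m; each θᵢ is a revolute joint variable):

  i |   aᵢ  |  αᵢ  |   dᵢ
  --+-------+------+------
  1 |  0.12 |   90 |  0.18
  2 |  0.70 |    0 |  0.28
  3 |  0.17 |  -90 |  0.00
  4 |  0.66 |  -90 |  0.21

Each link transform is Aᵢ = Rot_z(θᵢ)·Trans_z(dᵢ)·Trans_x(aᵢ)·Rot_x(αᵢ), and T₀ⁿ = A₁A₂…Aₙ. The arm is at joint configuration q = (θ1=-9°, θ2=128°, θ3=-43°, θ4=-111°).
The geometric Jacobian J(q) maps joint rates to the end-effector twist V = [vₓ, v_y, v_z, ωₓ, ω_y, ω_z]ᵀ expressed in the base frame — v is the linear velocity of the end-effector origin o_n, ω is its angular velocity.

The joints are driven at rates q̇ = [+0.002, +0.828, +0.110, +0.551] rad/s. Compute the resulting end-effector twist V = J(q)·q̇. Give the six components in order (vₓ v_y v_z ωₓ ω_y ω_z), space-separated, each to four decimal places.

-0.3962 -0.0703 -0.2203 -0.6889 -0.8406 0.0500

o_n = [-0.6597, -0.8029, 0.6836]
J₁: ẑ×o_n = [0.8029, -0.6597, 0.0000], ω = ẑ
J2: z=[-0.1564, -0.9877, 0.0000] o=[0.1185, -0.0188, 0.1800] → [-0.4974, 0.0788, -0.6460, -0.1564, -0.9877, 0.0000]
J3: z=[-0.1564, -0.9877, 0.0000] o=[-0.3509, -0.2279, 0.7316] → [0.0474, -0.0075, -0.2150, -0.1564, -0.9877, 0.0000]
J4: z=[-0.9839, 0.1558, 0.0872] o=[-0.3363, -0.2302, 0.9010] → [0.0160, -0.2420, 0.6138, -0.9839, 0.1558, 0.0872]
V = J·q̇ = [-0.3962, -0.0703, -0.2203, -0.6889, -0.8406, 0.0500]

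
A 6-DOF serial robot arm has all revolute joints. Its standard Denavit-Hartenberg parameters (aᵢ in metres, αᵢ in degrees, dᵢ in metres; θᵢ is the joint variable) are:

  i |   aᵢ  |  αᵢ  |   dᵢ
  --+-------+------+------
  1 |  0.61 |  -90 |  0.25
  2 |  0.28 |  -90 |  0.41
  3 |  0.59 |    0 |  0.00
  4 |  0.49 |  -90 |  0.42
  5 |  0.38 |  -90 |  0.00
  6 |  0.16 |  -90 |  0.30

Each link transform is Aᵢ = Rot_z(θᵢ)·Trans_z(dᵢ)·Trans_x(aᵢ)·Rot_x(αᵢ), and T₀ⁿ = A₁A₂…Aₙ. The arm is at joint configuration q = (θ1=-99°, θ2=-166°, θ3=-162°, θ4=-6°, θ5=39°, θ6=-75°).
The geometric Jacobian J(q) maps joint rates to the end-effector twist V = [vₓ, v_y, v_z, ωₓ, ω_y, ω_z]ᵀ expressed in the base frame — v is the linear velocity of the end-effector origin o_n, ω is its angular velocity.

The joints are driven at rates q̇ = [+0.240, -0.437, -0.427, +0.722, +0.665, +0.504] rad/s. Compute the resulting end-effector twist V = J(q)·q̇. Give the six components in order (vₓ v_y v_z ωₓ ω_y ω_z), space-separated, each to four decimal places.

o_n = [0.6398, -1.5485, -0.0350]
J₁: ẑ×o_n = [1.5485, 0.6398, -0.0000], ω = ẑ
J2: z=[0.9877, -0.1564, 0.0000] o=[-0.0954, -0.6025, 0.2500] → [0.0446, 0.2815, -0.8193, 0.9877, -0.1564, 0.0000]
J3: z=[-0.0378, -0.2389, 0.9703] o=[0.3520, -0.3983, 0.3177] → [1.2003, 0.2659, 0.1123, -0.0378, -0.2389, 0.9703]
J4: z=[-0.0378, -0.2389, 0.9703] o=[0.4469, -0.9646, 0.1820] → [0.6184, 0.1790, 0.0682, -0.0378, -0.2389, 0.9703]
J5: z=[0.9977, 0.0462, 0.0503] o=[0.4589, -1.5402, 0.4736] → [-0.0231, 0.5165, -0.0167, 0.9977, 0.0462, 0.0503]
J6: z=[-0.0064, 0.7961, -0.6051] o=[0.4848, -1.7695, 0.1716] → [-0.0308, -0.0952, -0.1249, -0.0064, 0.7961, -0.6051]
V = J·q̇ = [0.2552, 0.3417, 0.2853, 0.2174, 0.4299, 0.2547]

0.2552 0.3417 0.2853 0.2174 0.4299 0.2547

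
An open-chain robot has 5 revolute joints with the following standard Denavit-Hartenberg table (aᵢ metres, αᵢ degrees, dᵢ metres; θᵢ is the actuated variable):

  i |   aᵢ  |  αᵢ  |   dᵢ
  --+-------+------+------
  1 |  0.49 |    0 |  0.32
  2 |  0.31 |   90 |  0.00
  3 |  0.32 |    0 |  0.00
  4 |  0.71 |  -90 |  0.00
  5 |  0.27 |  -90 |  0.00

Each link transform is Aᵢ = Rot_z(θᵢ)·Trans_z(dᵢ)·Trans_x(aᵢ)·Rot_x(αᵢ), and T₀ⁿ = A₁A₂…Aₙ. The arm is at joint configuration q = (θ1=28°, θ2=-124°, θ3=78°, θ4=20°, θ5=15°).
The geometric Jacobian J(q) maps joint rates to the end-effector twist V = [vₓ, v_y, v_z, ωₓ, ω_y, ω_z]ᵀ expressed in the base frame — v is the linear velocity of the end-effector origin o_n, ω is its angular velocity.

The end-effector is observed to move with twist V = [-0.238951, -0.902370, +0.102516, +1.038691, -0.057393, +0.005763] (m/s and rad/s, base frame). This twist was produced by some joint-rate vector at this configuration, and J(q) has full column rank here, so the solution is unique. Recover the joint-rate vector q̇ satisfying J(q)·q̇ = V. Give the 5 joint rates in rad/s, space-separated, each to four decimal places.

o_n = [0.4769, -0.0174, 1.5944]
J₁: ẑ×o_n = [0.0174, 0.4769, -0.0000], ω = ẑ
J2: z=[0.0000, 0.0000, 1.0000] o=[0.4326, 0.2300, 0.3200] → [0.2474, 0.0443, -0.0000, 0.0000, 0.0000, 1.0000]
J3: z=[-0.9945, 0.1045, 0.0000] o=[0.4002, -0.0783, 0.3200] → [0.1332, 1.2674, -0.0686, -0.9945, 0.1045, 0.0000]
J4: z=[-0.9945, 0.1045, 0.0000] o=[0.3933, -0.1444, 0.6330] → [0.1005, 0.9561, -0.1351, -0.9945, 0.1045, 0.0000]
J5: z=[0.1035, 0.9848, -0.1392] o=[0.4036, -0.0462, 1.3361] → [0.2584, -0.0369, -0.0692, 0.1035, 0.9848, -0.1392]
q̇ = J⁺·V = [0.5840, -0.5710, -0.5150, -0.5240, 0.0520]

0.5840 -0.5710 -0.5150 -0.5240 0.0520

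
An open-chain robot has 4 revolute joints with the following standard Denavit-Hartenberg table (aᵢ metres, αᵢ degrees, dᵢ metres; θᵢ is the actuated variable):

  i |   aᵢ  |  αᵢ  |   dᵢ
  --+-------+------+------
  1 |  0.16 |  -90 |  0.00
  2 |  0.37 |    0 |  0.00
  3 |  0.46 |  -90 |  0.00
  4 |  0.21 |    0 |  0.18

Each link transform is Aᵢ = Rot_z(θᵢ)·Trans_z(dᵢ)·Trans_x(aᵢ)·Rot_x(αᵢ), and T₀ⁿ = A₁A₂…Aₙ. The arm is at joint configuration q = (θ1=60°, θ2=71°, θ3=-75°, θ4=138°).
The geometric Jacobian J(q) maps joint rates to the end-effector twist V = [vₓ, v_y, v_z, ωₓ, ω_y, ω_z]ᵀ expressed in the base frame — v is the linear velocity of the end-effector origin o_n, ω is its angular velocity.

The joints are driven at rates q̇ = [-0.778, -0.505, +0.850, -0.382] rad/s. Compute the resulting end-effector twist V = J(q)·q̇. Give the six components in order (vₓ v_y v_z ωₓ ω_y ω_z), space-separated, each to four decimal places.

o_n = [0.4198, 0.4461, -0.5082]
J₁: ẑ×o_n = [-0.4461, 0.4198, 0.0000], ω = ẑ
J2: z=[-0.8660, 0.5000, 0.0000] o=[0.0800, 0.1386, 0.0000] → [-0.2541, -0.4401, -0.4362, -0.8660, 0.5000, 0.0000]
J3: z=[-0.8660, 0.5000, 0.0000] o=[0.1402, 0.2429, -0.3498] → [-0.0792, -0.1371, -0.3158, -0.8660, 0.5000, 0.0000]
J4: z=[0.0349, 0.0604, -0.9976] o=[0.3697, 0.6403, -0.3178] → [-0.2052, -0.0434, -0.0098, 0.0349, 0.0604, -0.9976]
V = J·q̇ = [0.4865, -0.2044, -0.0444, -0.3121, 0.1494, -0.3969]

0.4865 -0.2044 -0.0444 -0.3121 0.1494 -0.3969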